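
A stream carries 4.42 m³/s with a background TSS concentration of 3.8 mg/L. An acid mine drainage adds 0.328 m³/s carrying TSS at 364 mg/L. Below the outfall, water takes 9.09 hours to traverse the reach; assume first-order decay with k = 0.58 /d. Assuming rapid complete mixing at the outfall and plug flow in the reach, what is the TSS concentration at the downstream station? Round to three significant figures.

Mass balance: C = (4.420·3.800 + 0.3280·364.0) / 4.748 = 136.2/4.748 = 28.68 mg/L.
After decay, C = 28.68 × e^(−kt) = 28.68 × 0.8028 = 23.03 mg/L.

23.0 mg/L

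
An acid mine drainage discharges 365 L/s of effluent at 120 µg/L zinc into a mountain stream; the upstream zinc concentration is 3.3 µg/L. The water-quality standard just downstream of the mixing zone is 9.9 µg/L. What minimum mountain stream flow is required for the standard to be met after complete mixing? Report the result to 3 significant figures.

Set C_mix = 9.9: (Q·3.300 + 365.0·120.0) / (Q + 365.0) = 9.9
→ Q = 365.0·(120.0 − 9.9)/(9.9 − 3.300) = 6089 L/s.

6090 L/s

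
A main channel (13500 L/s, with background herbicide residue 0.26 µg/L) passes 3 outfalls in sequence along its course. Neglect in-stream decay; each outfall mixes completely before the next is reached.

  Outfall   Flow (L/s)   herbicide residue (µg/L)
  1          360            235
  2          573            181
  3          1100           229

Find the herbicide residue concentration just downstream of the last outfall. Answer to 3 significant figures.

After outfall 1: Q = 13500 + 360.0 = 13860 L/s; C = (13500·0.2600 + 360.0·235.0)/13860 = 6.357 µg/L.
After outfall 2: Q = 13860 + 573.0 = 14430 L/s; C = (13860·6.357 + 573.0·181.0)/14430 = 13.29 µg/L.
After outfall 3: Q = 14430 + 1100 = 15530 L/s; C = (14430·13.29 + 1100·229.0)/15530 = 28.57 µg/L.

28.6 µg/L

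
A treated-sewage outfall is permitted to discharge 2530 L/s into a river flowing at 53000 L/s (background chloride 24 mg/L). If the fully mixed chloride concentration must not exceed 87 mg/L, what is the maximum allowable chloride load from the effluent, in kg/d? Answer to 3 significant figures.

Mass balance at the limit: 53000·24.00 + 2530·Cₑ = 55530·87 → Cₑ = 1407 mg/L.
2530 L/s = 2.530 m³/s. Load = 2.530 m³/s × 1407 g/m³ × 86 400 s/d = 307500 kg/d.

308000 kg/d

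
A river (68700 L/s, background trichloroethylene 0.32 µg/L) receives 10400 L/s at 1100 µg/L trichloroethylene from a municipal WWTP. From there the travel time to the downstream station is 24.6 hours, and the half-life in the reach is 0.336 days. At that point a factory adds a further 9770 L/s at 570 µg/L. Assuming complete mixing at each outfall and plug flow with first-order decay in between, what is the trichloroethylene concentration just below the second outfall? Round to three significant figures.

Mass balance: C = (68700·0.3200 + 10400·1100) / 79100 = 11460000/79100 = 144.9 µg/L; combined flow 79100 L/s.
Half-life 0.336 d → k = ln 2 / 0.336 = 2.063 d⁻¹.
Decay over the reach: 144.9·exp(−kt) = 144.9·0.1207 = 17.49 µg/L.
Second outfall: C = (79100·17.49 + 9770·570.0)/88870 = 78.23 µg/L.

78.2 µg/L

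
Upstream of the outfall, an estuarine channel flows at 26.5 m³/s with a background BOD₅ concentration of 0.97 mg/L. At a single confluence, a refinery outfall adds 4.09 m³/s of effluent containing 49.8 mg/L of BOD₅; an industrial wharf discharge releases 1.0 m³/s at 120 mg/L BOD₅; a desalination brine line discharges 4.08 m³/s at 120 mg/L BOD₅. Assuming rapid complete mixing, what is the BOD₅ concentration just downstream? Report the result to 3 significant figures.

23.5 mg/L

Mixed concentration C = ΣQC/ΣQ = (26.50·0.9700 + 4.090·49.80 + 1.000·120.0 + 4.080·120.0) / 35.67 = 839.0/35.67 = 23.52 mg/L.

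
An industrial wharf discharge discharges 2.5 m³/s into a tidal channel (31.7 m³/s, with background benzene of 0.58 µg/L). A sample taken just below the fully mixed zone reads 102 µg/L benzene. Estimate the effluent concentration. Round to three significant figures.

1390 µg/L

Mass balance: 31.70·0.5800 + 2.500·Cₑ = 34.20·102.0
→ Cₑ = (34.20·102.0 − 31.70·0.5800) / 2.500 = 1388 µg/L.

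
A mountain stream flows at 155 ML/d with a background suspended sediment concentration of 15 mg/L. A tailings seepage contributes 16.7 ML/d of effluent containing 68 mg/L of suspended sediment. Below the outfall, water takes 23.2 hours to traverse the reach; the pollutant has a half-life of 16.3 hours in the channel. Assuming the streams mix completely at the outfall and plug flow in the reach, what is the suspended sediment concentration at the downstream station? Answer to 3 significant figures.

Mass balance: C = (155.0·15.00 + 16.70·68.00) / 171.7 = 3461/171.7 = 20.15 mg/L.
Half-life 16.3 h → k = ln 2 / 16.3 = 0.04252 h⁻¹ = 1.021 d⁻¹.
Applying C = C₀e^(−kt): 20.15 × 0.3729 = 7.515 mg/L.

7.51 mg/L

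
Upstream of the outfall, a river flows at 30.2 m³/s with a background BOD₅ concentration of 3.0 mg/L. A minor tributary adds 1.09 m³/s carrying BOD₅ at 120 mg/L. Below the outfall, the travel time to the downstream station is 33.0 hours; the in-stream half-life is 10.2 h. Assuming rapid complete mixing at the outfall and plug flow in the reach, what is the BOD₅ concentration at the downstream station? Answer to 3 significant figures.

Mixed concentration C = ΣQC/ΣQ = (30.20·3.000 + 1.090·120.0) / 31.29 = 221.4/31.29 = 7.076 mg/L.
Half-life 10.2 h → k = ln 2 / 10.2 = 0.06796 h⁻¹ = 1.631 d⁻¹.
First-order decay: C = 7.076·exp(−k·t) = 7.076·0.1062 = 0.7514 mg/L.

0.751 mg/L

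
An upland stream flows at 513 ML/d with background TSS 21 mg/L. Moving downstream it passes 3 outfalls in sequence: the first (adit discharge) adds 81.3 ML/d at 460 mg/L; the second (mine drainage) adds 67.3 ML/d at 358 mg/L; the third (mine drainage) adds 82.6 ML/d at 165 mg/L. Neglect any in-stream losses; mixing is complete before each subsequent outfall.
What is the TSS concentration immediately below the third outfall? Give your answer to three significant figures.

115 mg/L

Outfall 1: combined Q = 594.3 ML/d; C = (513.0·21.00 + 81.30·460.0)/594.3 = 81.06 mg/L.
Outfall 2: combined Q = 661.6 ML/d; C = (594.3·81.06 + 67.30·358.0)/661.6 = 109.2 mg/L.
Outfall 3: combined Q = 744.2 ML/d; C = (661.6·109.2 + 82.60·165.0)/744.2 = 115.4 mg/L.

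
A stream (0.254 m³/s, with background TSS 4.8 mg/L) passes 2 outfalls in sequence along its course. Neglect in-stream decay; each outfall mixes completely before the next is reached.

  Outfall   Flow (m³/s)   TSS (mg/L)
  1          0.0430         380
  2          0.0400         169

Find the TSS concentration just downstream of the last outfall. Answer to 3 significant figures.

72.2 mg/L

Outfall 1: combined Q = 0.2970 m³/s; C = (0.2540·4.800 + 0.04300·380.0)/0.2970 = 59.12 mg/L.
Outfall 2: combined Q = 0.3370 m³/s; C = (0.2970·59.12 + 0.04000·169.0)/0.3370 = 72.16 mg/L.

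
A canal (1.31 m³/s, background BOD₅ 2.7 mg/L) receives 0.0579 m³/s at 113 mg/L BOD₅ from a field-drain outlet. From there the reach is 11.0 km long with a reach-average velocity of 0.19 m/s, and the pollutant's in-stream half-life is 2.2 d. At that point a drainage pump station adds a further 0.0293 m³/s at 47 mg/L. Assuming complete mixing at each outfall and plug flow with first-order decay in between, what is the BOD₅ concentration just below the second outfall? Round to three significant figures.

6.83 mg/L

After mixing, C = (1.310·2.700 + 0.05790·113.0) / 1.368 = 10.08/1.368 = 7.369 mg/L; combined flow 1.368 m³/s.
Travel time t = 11.0·1000 / 0.19 = 57890 s = 16.08 h.
Half-life 2.2 d → k = ln 2 / 2.2 = 0.3151 d⁻¹.
Applying C = C₀e^(−kt): 7.369 × 0.8097 = 5.966 mg/L.
Second outfall: C = (1.368·5.966 + 0.02930·47.00)/1.397 = 6.827 mg/L.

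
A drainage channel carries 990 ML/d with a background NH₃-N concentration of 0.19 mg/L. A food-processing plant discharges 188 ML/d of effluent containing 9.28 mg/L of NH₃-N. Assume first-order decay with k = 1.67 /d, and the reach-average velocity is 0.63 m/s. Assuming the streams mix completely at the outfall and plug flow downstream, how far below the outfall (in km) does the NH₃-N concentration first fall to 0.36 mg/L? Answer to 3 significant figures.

49.4 km

Flow-weighted average: C = (990.0·0.1900 + 188.0·9.280) / 1178 = 1933/1178 = 1.641 mg/L.
Set 1.641·exp(−k·t) = 0.36 → t = ln(1.641/0.36)/k = 78470 s = 21.80 h.
Distance = v·t = 0.63·78470 = 49440 m = 49.44 km.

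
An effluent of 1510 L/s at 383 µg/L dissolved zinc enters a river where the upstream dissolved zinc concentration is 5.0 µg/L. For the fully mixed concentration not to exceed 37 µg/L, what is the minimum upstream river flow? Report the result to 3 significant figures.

Set C_mix = 37: (Q·5.000 + 1510·383.0) / (Q + 1510) = 37
→ Q = 1510·(383.0 − 37)/(37 − 5.000) = 16330 L/s.

16300 L/s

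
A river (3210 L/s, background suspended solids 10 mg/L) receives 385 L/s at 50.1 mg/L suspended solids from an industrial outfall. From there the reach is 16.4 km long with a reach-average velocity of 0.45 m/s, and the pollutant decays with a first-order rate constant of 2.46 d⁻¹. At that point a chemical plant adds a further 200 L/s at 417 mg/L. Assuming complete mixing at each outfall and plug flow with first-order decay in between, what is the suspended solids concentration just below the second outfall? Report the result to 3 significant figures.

Mixed concentration C = ΣQC/ΣQ = (3210·10.00 + 385.0·50.10) / 3595 = 51390/3595 = 14.29 mg/L; combined flow 3595 L/s.
Travel time t = 16.4·1000 / 0.45 = 36440 s = 10.12 h.
After decay, C = 14.29 × e^(−kt) = 14.29 × 0.3543 = 5.064 mg/L.
At the second outfall, C = (3595·5.064 + 200.0·417.0) / (3595 + 200.0) = 26.77 mg/L.

26.8 mg/L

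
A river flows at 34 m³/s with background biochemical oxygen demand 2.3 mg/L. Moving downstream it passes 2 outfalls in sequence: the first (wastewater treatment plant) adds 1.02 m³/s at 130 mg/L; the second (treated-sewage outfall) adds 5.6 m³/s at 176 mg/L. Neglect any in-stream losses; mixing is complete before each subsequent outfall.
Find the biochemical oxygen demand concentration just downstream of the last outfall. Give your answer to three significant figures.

29.5 mg/L

After outfall 1: Q = 34.00 + 1.020 = 35.02 m³/s; C = (34.00·2.300 + 1.020·130.0)/35.02 = 6.019 mg/L.
After outfall 2: Q = 35.02 + 5.600 = 40.62 m³/s; C = (35.02·6.019 + 5.600·176.0)/40.62 = 29.45 mg/L.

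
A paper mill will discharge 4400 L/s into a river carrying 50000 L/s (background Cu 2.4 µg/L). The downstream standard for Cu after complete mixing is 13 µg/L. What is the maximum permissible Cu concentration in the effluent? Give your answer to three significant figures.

133 µg/L

At the limit, (Qr·Cr + Qe·Cₑ)/(Qr + Qe) = 13:
Cₑ = (54400·13 − 50000·2.400) / 4400 = 133.5 µg/L.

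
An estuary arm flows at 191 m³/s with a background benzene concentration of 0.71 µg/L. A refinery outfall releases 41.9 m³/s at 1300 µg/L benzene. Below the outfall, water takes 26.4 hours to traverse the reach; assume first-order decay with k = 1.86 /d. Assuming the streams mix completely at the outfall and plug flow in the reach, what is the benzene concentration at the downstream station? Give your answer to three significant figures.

30.3 µg/L

After mixing, C = (191.0·0.7100 + 41.90·1300) / 232.9 = 54610/232.9 = 234.5 µg/L.
First-order decay: C = 234.5·exp(−k·t) = 234.5·0.1293 = 30.30 µg/L.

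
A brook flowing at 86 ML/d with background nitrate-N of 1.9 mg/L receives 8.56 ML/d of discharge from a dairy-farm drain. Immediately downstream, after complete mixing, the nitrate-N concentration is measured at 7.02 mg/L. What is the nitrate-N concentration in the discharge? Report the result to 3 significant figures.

58.5 mg/L

Mass balance: 86.00·1.900 + 8.560·Cₑ = 94.56·7.020
→ Cₑ = (94.56·7.020 − 86.00·1.900) / 8.560 = 58.46 mg/L.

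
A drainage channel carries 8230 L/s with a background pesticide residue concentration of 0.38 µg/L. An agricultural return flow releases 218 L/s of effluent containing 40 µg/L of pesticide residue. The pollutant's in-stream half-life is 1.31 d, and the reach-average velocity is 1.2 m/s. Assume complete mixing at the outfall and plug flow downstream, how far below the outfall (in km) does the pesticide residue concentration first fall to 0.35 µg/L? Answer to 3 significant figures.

272 km

Mixed concentration C = ΣQC/ΣQ = (8230·0.3800 + 218.0·40.00) / 8448 = 11850/8448 = 1.402 µg/L.
Half-life 1.31 d → k = ln 2 / 1.31 = 0.5291 d⁻¹.
Set 1.402·exp(−k·t) = 0.35 → t = ln(1.402/0.35)/k = 226600 s = 62.96 h.
Distance = v·t = 1.2·226600 = 272000 m = 272.0 km.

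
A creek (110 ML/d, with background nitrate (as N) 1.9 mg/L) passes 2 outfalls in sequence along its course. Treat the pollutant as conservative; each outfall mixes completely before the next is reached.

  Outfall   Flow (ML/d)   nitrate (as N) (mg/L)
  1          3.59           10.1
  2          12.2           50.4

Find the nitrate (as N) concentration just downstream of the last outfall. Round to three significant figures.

After outfall 1: Q = 110.0 + 3.590 = 113.6 ML/d; C = (110.0·1.900 + 3.590·10.10)/113.6 = 2.159 mg/L.
After outfall 2: Q = 113.6 + 12.20 = 125.8 ML/d; C = (113.6·2.159 + 12.20·50.40)/125.8 = 6.838 mg/L.

6.84 mg/L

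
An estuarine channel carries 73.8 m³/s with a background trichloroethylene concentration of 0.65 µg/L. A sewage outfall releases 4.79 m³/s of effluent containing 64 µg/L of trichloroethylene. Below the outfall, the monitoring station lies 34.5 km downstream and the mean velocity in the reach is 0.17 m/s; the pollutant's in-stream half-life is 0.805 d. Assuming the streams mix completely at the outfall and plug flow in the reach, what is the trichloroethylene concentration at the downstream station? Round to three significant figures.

Conservation of mass: C = (73.80·0.6500 + 4.790·64.00) / 78.59 = 354.5/78.59 = 4.511 µg/L.
Travel time t = 34.5·1000 / 0.17 = 202900 s = 56.37 h.
Half-life 0.805 d → k = ln 2 / 0.805 = 0.8611 d⁻¹.
First-order decay: C = 4.511·exp(−k·t) = 4.511·0.1323 = 0.5969 µg/L.

0.597 µg/L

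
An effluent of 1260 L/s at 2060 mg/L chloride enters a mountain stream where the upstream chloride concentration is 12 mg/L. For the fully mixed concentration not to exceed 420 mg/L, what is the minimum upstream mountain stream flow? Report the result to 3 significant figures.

Set C_mix = 420: (Q·12.00 + 1260·2060) / (Q + 1260) = 420
→ Q = 1260·(2060 − 420)/(420 − 12.00) = 5065 L/s.

5060 L/s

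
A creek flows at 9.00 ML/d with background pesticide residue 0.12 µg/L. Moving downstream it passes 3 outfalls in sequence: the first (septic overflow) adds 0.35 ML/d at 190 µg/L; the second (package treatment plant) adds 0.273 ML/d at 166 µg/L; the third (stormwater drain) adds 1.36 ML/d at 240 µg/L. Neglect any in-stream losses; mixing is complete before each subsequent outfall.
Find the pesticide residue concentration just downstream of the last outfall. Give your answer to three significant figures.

Outfall 1: combined Q = 9.350 ML/d; C = (9.000·0.1200 + 0.3500·190.0)/9.350 = 7.228 µg/L.
Outfall 2: combined Q = 9.623 ML/d; C = (9.350·7.228 + 0.2730·166.0)/9.623 = 11.73 µg/L.
Outfall 3: combined Q = 10.98 ML/d; C = (9.623·11.73 + 1.360·240.0)/10.98 = 40.00 µg/L.

40.0 µg/L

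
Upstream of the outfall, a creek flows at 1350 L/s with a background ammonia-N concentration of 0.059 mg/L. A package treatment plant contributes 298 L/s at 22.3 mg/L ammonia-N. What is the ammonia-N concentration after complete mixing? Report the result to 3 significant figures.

Mixed concentration C = ΣQC/ΣQ = (1350·0.05900 + 298.0·22.30) / 1648 = 6725/1648 = 4.081 mg/L.

4.08 mg/L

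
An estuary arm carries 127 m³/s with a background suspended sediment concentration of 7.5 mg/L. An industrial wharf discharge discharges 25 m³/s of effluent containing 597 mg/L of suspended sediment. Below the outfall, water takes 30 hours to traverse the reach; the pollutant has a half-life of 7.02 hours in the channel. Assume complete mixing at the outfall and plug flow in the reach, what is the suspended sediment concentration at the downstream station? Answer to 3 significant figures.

Mass balance: C = (127.0·7.500 + 25.00·597.0) / 152.0 = 15880/152.0 = 104.5 mg/L.
Half-life 7.02 h → k = ln 2 / 7.02 = 0.09874 h⁻¹ = 2.370 d⁻¹.
Applying C = C₀e^(−kt): 104.5 × 0.05171 = 5.401 mg/L.

5.40 mg/L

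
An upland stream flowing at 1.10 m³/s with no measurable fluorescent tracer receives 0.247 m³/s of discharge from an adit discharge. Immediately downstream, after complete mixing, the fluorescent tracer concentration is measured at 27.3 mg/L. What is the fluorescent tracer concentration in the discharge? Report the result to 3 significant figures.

149 mg/L

Mass balance: 1.100·0 + 0.2470·Cₑ = 1.347·27.30
→ Cₑ = (1.347·27.30 − 1.100·0) / 0.2470 = 148.9 mg/L.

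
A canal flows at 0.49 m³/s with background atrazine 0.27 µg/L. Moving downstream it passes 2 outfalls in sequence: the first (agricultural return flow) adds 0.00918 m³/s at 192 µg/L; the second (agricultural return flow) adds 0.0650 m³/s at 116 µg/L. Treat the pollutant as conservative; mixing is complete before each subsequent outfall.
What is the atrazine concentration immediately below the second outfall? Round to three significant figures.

16.7 µg/L

Outfall 1: combined Q = 0.4992 m³/s; C = (0.4900·0.2700 + 0.009180·192.0)/0.4992 = 3.796 µg/L.
Outfall 2: combined Q = 0.5642 m³/s; C = (0.4992·3.796 + 0.06500·116.0)/0.5642 = 16.72 µg/L.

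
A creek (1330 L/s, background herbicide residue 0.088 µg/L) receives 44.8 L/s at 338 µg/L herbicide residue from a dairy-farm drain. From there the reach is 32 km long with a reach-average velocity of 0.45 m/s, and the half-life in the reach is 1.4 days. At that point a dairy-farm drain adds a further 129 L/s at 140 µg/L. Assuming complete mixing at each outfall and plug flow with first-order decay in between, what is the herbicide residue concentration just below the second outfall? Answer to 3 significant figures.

Mass balance: C = (1330·0.08800 + 44.80·338.0) / 1375 = 15260/1375 = 11.10 µg/L; combined flow 1375 L/s.
Travel time t = 32·1000 / 0.45 = 71110 s = 19.75 h.
Half-life 1.4 d → k = ln 2 / 1.4 = 0.4951 d⁻¹.
Decay over the reach: 11.10·exp(−kt) = 11.10·0.6653 = 7.385 µg/L.
At the second outfall, C = (1375·7.385 + 129.0·140.0) / (1375 + 129.0) = 18.76 µg/L.

18.8 µg/L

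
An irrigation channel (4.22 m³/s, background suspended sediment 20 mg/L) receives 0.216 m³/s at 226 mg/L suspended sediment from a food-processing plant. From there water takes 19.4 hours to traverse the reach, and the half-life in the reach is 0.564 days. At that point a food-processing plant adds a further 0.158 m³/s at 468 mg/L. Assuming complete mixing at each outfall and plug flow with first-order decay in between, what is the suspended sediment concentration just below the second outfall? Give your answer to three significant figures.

26.8 mg/L

After mixing, C = (4.220·20.00 + 0.2160·226.0) / 4.436 = 133.2/4.436 = 30.03 mg/L; combined flow 4.436 m³/s.
Half-life 0.564 d → k = ln 2 / 0.564 = 1.229 d⁻¹.
First-order decay: C = 30.03·exp(−k·t) = 30.03·0.3703 = 11.12 mg/L.
At the second outfall, C = (4.436·11.12 + 0.1580·468.0) / (4.436 + 0.1580) = 26.83 mg/L.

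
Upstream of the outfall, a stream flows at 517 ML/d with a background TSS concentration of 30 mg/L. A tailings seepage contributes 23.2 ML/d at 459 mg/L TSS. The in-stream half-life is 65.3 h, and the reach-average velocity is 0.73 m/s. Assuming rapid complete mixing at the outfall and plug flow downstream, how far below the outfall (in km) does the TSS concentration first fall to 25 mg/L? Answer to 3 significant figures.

164 km

Conservation of mass: C = (517.0·30.00 + 23.20·459.0) / 540.2 = 26160/540.2 = 48.42 mg/L.
Half-life 65.3 h → k = ln 2 / 65.3 = 0.01061 h⁻¹ = 0.2548 d⁻¹.
Set 48.42·exp(−k·t) = 25 → t = ln(48.42/25)/k = 224200 s = 62.28 h.
Distance = v·t = 0.73·224200 = 163700 m = 163.7 km.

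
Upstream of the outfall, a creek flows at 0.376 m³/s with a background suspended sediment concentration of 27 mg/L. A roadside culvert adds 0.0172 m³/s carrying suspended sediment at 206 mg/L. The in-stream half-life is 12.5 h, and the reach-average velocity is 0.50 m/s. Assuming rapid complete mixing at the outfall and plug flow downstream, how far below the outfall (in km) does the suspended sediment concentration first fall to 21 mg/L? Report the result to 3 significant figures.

Conservation of mass: C = (0.3760·27.00 + 0.01720·206.0) / 0.3932 = 13.70/0.3932 = 34.83 mg/L.
Half-life 12.5 h → k = ln 2 / 12.5 = 0.05545 h⁻¹ = 1.331 d⁻¹.
Set 34.83·exp(−k·t) = 21 → t = ln(34.83/21)/k = 32850 s = 9.124 h.
Distance = v·t = 0.50·32850 = 16420 m = 16.42 km.

16.4 km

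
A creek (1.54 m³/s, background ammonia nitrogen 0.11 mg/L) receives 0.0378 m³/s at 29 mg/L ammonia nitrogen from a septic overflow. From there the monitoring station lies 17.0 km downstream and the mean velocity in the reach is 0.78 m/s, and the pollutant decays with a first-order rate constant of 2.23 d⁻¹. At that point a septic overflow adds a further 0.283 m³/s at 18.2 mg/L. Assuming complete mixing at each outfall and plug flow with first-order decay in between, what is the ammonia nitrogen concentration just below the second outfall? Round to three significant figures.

3.16 mg/L

Mass balance: C = (1.540·0.1100 + 0.03780·29.00) / 1.578 = 1.266/1.578 = 0.8021 mg/L; combined flow 1.578 m³/s.
Travel time t = 17.0·1000 / 0.78 = 21790 s = 6.054 h.
Applying C = C₀e^(−kt): 0.8021 × 0.5698 = 0.4570 mg/L.
Second outfall: C = (1.578·0.4570 + 0.2830·18.20)/1.861 = 3.155 mg/L.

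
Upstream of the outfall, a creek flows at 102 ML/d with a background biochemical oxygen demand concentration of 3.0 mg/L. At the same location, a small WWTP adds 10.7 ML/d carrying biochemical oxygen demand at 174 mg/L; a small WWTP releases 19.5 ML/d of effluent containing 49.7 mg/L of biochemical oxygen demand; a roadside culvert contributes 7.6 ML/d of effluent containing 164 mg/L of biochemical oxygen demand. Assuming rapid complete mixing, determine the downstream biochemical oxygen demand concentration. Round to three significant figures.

31.4 mg/L

Mixed concentration C = ΣQC/ΣQ = (102.0·3.000 + 10.70·174.0 + 19.50·49.70 + 7.600·164.0) / 139.8 = 4383/139.8 = 31.35 mg/L.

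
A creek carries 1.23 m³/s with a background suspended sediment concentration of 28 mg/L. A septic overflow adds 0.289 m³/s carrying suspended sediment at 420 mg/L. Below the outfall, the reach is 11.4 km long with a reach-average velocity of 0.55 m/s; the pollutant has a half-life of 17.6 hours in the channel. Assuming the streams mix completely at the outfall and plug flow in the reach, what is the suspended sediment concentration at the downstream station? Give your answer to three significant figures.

Mixed concentration C = ΣQC/ΣQ = (1.230·28.00 + 0.2890·420.0) / 1.519 = 155.8/1.519 = 102.6 mg/L.
Travel time t = 11.4·1000 / 0.55 = 20730 s = 5.758 h.
Half-life 17.6 h → k = ln 2 / 17.6 = 0.03938 h⁻¹ = 0.9452 d⁻¹.
Decay over the reach: 102.6·exp(−kt) = 102.6·0.7971 = 81.77 mg/L.

81.8 mg/L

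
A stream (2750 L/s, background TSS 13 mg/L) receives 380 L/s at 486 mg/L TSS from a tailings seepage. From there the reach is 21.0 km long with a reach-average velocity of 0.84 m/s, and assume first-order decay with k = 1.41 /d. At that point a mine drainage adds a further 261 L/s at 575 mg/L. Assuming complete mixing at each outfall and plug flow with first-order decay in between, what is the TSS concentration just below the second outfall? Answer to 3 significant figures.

Flow-weighted average: C = (2750·13.00 + 380.0·486.0) / 3130 = 220400/3130 = 70.42 mg/L; combined flow 3130 L/s.
Travel time t = 21.0·1000 / 0.84 = 25000 s = 6.944 h.
Decay over the reach: 70.42·exp(−kt) = 70.42·0.6650 = 46.83 mg/L.
Second outfall: C = (3130·46.83 + 261.0·575.0)/3391 = 87.48 mg/L.

87.5 mg/L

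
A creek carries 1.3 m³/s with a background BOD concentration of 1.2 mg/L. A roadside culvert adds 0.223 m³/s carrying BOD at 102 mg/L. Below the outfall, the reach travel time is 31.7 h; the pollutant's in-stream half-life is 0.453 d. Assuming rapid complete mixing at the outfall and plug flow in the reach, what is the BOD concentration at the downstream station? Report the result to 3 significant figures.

2.11 mg/L

Conservation of mass: C = (1.300·1.200 + 0.2230·102.0) / 1.523 = 24.31/1.523 = 15.96 mg/L.
Half-life 0.453 d → k = ln 2 / 0.453 = 1.530 d⁻¹.
Applying C = C₀e^(−kt): 15.96 × 0.1325 = 2.115 mg/L.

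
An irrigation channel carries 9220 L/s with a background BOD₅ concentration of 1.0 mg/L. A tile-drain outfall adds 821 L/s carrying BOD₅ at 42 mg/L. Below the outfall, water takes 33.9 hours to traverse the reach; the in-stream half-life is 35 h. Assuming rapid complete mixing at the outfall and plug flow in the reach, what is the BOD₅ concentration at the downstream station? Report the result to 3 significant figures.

Mass balance: C = (9220·1.000 + 821.0·42.00) / 10040 = 43700/10040 = 4.352 mg/L.
Half-life 35 h → k = ln 2 / 35 = 0.01980 h⁻¹ = 0.4753 d⁻¹.
Decay over the reach: 4.352·exp(−kt) = 4.352·0.5110 = 2.224 mg/L.

2.22 mg/L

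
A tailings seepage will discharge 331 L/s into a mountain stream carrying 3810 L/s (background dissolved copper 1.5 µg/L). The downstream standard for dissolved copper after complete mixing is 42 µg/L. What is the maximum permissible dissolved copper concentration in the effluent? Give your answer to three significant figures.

At the limit, (Qr·Cr + Qe·Cₑ)/(Qr + Qe) = 42:
Cₑ = (4141·42 − 3810·1.500) / 331.0 = 508.2 µg/L.

508 µg/L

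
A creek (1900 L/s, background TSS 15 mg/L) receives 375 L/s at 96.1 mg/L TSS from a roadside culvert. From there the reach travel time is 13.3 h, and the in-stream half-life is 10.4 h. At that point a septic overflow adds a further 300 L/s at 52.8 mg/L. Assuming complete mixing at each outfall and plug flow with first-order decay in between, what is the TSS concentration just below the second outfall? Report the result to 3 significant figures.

Conservation of mass: C = (1900·15.00 + 375.0·96.10) / 2275 = 64540/2275 = 28.37 mg/L; combined flow 2275 L/s.
Half-life 10.4 h → k = ln 2 / 10.4 = 0.06665 h⁻¹ = 1.600 d⁻¹.
Decay over the reach: 28.37·exp(−kt) = 28.37·0.4121 = 11.69 mg/L.
At the second outfall, C = (2275·11.69 + 300.0·52.80) / (2275 + 300.0) = 16.48 mg/L.

16.5 mg/L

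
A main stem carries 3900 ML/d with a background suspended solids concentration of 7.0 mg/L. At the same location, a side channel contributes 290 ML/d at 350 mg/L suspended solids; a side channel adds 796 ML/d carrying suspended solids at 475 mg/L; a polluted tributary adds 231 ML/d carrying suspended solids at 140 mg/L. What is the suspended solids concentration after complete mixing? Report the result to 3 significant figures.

Flow-weighted average: C = (3900·7.000 + 290.0·350.0 + 796.0·475.0 + 231.0·140.0) / 5217 = 539200/5217 = 103.4 mg/L.

103 mg/L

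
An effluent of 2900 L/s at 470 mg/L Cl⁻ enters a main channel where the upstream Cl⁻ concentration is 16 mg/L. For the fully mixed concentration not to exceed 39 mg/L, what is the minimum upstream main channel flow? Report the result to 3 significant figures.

Set C_mix = 39: (Q·16.00 + 2900·470.0) / (Q + 2900) = 39
→ Q = 2900·(470.0 − 39)/(39 − 16.00) = 54340 L/s.

54300 L/s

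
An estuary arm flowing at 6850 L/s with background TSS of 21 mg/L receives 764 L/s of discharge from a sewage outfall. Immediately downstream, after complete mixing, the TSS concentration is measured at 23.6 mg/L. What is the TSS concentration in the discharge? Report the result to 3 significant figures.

Mass balance: 6850·21.00 + 764.0·Cₑ = 7614·23.60
→ Cₑ = (7614·23.60 − 6850·21.00) / 764.0 = 46.91 mg/L.

46.9 mg/L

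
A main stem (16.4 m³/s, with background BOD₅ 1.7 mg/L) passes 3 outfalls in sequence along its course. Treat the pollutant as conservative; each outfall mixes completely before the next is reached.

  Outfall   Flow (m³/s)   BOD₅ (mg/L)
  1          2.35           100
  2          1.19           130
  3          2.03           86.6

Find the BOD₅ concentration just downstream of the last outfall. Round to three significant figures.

Below outfall 1: Q → 18.75 m³/s, C = (16.40·1.700 + 2.350·100.0)/18.75 = 14.02 mg/L.
Below outfall 2: Q → 19.94 m³/s, C = (18.75·14.02 + 1.190·130.0)/19.94 = 20.94 mg/L.
Below outfall 3: Q → 21.97 m³/s, C = (19.94·20.94 + 2.030·86.60)/21.97 = 27.01 mg/L.

27.0 mg/L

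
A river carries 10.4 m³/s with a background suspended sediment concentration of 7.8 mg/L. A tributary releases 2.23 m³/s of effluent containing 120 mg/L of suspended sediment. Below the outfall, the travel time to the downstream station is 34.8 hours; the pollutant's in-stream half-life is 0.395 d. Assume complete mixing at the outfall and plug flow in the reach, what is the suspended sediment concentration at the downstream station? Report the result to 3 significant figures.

Conservation of mass: C = (10.40·7.800 + 2.230·120.0) / 12.63 = 348.7/12.63 = 27.61 mg/L.
Half-life 0.395 d → k = ln 2 / 0.395 = 1.755 d⁻¹.
Applying C = C₀e^(−kt): 27.61 × 0.07852 = 2.168 mg/L.

2.17 mg/L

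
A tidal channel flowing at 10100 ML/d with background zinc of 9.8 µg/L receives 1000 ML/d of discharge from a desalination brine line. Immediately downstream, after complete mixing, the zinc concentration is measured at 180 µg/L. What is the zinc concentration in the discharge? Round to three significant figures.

1900 µg/L

Mass balance: 10100·9.800 + 1000·Cₑ = 11100·180.0
→ Cₑ = (11100·180.0 − 10100·9.800) / 1000 = 1899 µg/L.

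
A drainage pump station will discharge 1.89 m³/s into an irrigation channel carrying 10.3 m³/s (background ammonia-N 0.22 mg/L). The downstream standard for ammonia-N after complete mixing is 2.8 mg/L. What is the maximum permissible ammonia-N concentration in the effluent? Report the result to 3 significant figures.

16.9 mg/L

At the limit, (Qr·Cr + Qe·Cₑ)/(Qr + Qe) = 2.8:
Cₑ = (12.19·2.8 − 10.30·0.2200) / 1.890 = 16.86 mg/L.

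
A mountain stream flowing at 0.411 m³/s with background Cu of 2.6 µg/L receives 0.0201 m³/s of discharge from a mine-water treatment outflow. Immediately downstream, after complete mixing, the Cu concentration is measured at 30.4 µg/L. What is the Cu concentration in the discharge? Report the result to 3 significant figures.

599 µg/L

Mass balance: 0.4110·2.600 + 0.02010·Cₑ = 0.4311·30.40
→ Cₑ = (0.4311·30.40 − 0.4110·2.600) / 0.02010 = 598.8 µg/L.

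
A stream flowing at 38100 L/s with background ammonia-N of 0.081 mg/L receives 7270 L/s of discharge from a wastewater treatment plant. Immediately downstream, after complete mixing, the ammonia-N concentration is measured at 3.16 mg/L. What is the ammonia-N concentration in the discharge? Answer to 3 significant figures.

19.3 mg/L

Mass balance: 38100·0.08100 + 7270·Cₑ = 45370·3.160
→ Cₑ = (45370·3.160 − 38100·0.08100) / 7270 = 19.30 mg/L.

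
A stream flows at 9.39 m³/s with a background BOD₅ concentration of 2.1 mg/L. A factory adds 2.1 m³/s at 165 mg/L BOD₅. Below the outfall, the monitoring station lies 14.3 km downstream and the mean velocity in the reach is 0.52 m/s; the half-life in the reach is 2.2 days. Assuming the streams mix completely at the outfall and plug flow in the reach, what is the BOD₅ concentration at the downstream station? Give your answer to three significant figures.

Mass balance: C = (9.390·2.100 + 2.100·165.0) / 11.49 = 366.2/11.49 = 31.87 mg/L.
Travel time t = 14.3·1000 / 0.52 = 27500 s = 7.639 h.
Half-life 2.2 d → k = ln 2 / 2.2 = 0.3151 d⁻¹.
Applying C = C₀e^(−kt): 31.87 × 0.9046 = 28.83 mg/L.

28.8 mg/L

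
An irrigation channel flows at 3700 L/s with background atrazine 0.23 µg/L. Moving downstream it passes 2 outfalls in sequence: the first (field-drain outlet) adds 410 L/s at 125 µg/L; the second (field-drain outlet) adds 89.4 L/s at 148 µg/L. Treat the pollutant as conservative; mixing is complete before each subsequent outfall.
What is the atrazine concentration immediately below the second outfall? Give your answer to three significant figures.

15.6 µg/L

Below outfall 1: Q → 4110 L/s, C = (3700·0.2300 + 410.0·125.0)/4110 = 12.68 µg/L.
Below outfall 2: Q → 4199 L/s, C = (4110·12.68 + 89.40·148.0)/4199 = 15.56 µg/L.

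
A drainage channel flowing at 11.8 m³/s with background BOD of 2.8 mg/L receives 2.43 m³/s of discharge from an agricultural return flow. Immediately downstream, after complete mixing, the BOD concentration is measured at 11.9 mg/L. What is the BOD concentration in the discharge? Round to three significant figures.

Mass balance: 11.80·2.800 + 2.430·Cₑ = 14.23·11.90
→ Cₑ = (14.23·11.90 − 11.80·2.800) / 2.430 = 56.09 mg/L.

56.1 mg/L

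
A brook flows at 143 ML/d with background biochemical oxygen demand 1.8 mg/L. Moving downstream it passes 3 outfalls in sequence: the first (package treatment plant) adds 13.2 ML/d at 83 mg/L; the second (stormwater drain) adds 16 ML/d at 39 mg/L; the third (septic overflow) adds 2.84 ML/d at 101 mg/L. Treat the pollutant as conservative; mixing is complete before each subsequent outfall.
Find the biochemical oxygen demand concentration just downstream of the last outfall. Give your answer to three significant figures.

12.9 mg/L

Outfall 1: combined Q = 156.2 ML/d; C = (143.0·1.800 + 13.20·83.00)/156.2 = 8.662 mg/L.
Outfall 2: combined Q = 172.2 ML/d; C = (156.2·8.662 + 16.00·39.00)/172.2 = 11.48 mg/L.
Outfall 3: combined Q = 175.0 ML/d; C = (172.2·11.48 + 2.840·101.0)/175.0 = 12.93 mg/L.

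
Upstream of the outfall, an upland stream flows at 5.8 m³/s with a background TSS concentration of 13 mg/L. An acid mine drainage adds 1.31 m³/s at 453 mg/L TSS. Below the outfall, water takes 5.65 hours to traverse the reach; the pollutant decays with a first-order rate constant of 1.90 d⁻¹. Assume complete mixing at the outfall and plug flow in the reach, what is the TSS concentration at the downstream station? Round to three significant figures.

Mixed concentration C = ΣQC/ΣQ = (5.800·13.00 + 1.310·453.0) / 7.110 = 668.8/7.110 = 94.07 mg/L.
First-order decay: C = 94.07·exp(−k·t) = 94.07·0.6394 = 60.14 mg/L.

60.1 mg/L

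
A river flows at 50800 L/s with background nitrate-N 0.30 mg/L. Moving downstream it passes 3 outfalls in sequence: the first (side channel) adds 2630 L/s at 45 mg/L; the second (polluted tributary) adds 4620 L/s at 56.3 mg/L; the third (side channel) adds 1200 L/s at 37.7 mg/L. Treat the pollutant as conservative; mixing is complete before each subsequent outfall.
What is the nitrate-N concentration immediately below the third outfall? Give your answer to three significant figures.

Outfall 1: combined Q = 53430 L/s; C = (50800·0.3000 + 2630·45.00)/53430 = 2.500 mg/L.
Outfall 2: combined Q = 58050 L/s; C = (53430·2.500 + 4620·56.30)/58050 = 6.782 mg/L.
Outfall 3: combined Q = 59250 L/s; C = (58050·6.782 + 1200·37.70)/59250 = 7.408 mg/L.

7.41 mg/L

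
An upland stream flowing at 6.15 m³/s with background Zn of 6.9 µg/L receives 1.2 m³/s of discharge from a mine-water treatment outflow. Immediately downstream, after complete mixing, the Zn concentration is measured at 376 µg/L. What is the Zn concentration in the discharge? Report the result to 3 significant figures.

Mass balance: 6.150·6.900 + 1.200·Cₑ = 7.350·376.0
→ Cₑ = (7.350·376.0 − 6.150·6.900) / 1.200 = 2268 µg/L.

2270 µg/L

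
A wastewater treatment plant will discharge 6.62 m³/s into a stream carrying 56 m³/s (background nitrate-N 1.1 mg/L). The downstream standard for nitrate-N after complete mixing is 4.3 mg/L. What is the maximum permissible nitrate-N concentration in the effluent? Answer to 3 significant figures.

At the limit, (Qr·Cr + Qe·Cₑ)/(Qr + Qe) = 4.3:
Cₑ = (62.62·4.3 − 56.00·1.100) / 6.620 = 31.37 mg/L.

31.4 mg/L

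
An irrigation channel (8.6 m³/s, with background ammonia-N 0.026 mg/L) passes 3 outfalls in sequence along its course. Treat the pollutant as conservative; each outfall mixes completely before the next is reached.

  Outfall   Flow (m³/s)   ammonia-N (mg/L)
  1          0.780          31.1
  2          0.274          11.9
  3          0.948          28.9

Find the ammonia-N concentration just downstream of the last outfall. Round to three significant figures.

5.20 mg/L

Below outfall 1: Q → 9.380 m³/s, C = (8.600·0.02600 + 0.7800·31.10)/9.380 = 2.610 mg/L.
Below outfall 2: Q → 9.654 m³/s, C = (9.380·2.610 + 0.2740·11.90)/9.654 = 2.874 mg/L.
Below outfall 3: Q → 10.60 m³/s, C = (9.654·2.874 + 0.9480·28.90)/10.60 = 5.201 mg/L.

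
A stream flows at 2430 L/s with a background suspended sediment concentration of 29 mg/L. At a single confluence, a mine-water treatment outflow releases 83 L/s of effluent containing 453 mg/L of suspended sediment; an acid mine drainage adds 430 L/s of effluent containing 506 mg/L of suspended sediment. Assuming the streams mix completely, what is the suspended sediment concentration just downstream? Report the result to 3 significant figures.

Flow-weighted average: C = (2430·29.00 + 83.00·453.0 + 430.0·506.0) / 2943 = 325600/2943 = 110.7 mg/L.

111 mg/L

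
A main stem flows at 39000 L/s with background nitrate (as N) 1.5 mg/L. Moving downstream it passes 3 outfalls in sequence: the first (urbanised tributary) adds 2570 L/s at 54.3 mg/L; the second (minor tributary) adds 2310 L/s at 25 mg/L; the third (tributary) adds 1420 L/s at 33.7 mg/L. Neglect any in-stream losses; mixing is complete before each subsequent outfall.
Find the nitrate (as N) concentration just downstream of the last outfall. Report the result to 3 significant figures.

Below outfall 1: Q → 41570 L/s, C = (39000·1.500 + 2570·54.30)/41570 = 4.764 mg/L.
Below outfall 2: Q → 43880 L/s, C = (41570·4.764 + 2310·25.00)/43880 = 5.830 mg/L.
Below outfall 3: Q → 45300 L/s, C = (43880·5.830 + 1420·33.70)/45300 = 6.703 mg/L.

6.70 mg/L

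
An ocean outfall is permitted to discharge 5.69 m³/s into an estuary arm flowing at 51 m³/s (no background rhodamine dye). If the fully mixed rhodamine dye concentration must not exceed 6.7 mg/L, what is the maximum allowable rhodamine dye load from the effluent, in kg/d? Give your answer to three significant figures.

32800 kg/d

Mass balance at the limit: 51.00·0 + 5.690·Cₑ = 56.69·6.7 → Cₑ = 66.75 mg/L.
Load = 5.690 m³/s × 66.75 g/m³ × 86 400 s/d = 32820 kg/d.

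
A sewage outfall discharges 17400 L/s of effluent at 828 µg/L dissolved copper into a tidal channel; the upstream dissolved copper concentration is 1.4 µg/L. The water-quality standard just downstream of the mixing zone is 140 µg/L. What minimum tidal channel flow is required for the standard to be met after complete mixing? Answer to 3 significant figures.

Set C_mix = 140: (Q·1.400 + 17400·828.0) / (Q + 17400) = 140
→ Q = 17400·(828.0 − 140)/(140 − 1.400) = 86370 L/s.

86400 L/s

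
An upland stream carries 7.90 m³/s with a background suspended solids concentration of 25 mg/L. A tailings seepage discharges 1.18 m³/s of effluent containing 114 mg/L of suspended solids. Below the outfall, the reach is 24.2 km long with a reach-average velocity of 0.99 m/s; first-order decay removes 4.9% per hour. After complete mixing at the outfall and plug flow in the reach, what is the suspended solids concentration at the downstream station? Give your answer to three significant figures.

26.0 mg/L

Mixed concentration C = ΣQC/ΣQ = (7.900·25.00 + 1.180·114.0) / 9.080 = 332.0/9.080 = 36.57 mg/L.
Travel time t = 24.2·1000 / 0.99 = 24440 s = 6.790 h.
4.9%/h lost → k = −ln(1 − 0.049) = 0.05024 h⁻¹.
First-order decay: C = 36.57·exp(−k·t) = 36.57·0.7110 = 26.00 mg/L.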